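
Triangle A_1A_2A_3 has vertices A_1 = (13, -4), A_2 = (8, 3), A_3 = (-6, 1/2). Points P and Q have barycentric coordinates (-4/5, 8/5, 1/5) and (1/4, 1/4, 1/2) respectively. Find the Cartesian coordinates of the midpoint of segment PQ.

(69/40, 81/20)

Barycentric coordinates of the midpoint are the average: (-11/40, 37/40, 7/20).
Converting: (-11/40)·A_1 + (37/40)·A_2 + (7/20)·A_3 = (69/40, 81/20).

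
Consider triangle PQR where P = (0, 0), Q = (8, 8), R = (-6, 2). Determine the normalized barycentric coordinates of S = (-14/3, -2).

(1, -1/3, 1/3)

Signed area of the reference triangle: [PQR] = ½·(0·(8−2) + 8·(2−0) + (-6)·(0−8)) = ½·(0 + 16 + 48) = 32.
[SQR] = ½·((-14/3)·(8−2) + 8·(2−(-2)) + (-6)·(-2−8)) = ½·(-28 + 32 + 60) = 32, so the P-coordinate is 32/32 = 1.
[PSR] = ½·(0·(-2−2) + (-14/3)·(2−0) + (-6)·(0−(-2))) = ½·(0 − 28/3 − 12) = -32/3, so the Q-coordinate is -1/3.
[PQS] = ½·(0·(8−(-2)) + 8·(-2−0) + (-14/3)·(0−8)) = ½·(0 − 16 + 112/3) = 32/3, so the R-coordinate is 1/3.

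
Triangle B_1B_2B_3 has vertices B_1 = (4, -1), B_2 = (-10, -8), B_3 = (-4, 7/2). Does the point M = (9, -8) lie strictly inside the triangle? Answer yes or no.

Barycentric coordinates of M: (437/238, 67/238, -19/17).
The three coordinates are positive, positive, negative; a point is interior exactly when all three are positive.

no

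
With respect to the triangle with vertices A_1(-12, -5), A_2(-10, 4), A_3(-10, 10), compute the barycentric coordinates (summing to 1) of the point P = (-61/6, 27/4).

Signed area of the reference triangle: [A_1A_2A_3] = ½·((-12)·(4−10) + (-10)·(10−(-5)) + (-10)·(-5−4)) = ½·(72 − 150 + 90) = 6.
[PA_2A_3] = ½·((-61/6)·(4−10) + (-10)·(10−(27/4)) + (-10)·(27/4−4)) = ½·(61 − 65/2 − 55/2) = 1/2, so the A_1-coordinate is (1/2)/6 = 1/12.
[A_1PA_3] = ½·((-12)·(27/4−10) + (-61/6)·(10−(-5)) + (-10)·(-5−(27/4))) = ½·(39 − 305/2 + 235/2) = 2, so the A_2-coordinate is 1/3.
[A_1A_2P] = ½·((-12)·(4−(27/4)) + (-10)·(27/4−(-5)) + (-61/6)·(-5−4)) = ½·(33 − 235/2 + 183/2) = 7/2, so the A_3-coordinate is 7/12.

(1/12, 1/3, 7/12)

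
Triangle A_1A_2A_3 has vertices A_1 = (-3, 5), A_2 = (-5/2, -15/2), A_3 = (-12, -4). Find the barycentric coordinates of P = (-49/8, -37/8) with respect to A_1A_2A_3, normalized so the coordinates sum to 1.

Signed area of the reference triangle: [A_1A_2A_3] = ½·((-3)·(-15/2−(-4)) + (-5/2)·(-4−5) + (-12)·(5−(-15/2))) = ½·(21/2 + 45/2 − 150) = -117/2.
[PA_2A_3] = ½·((-49/8)·(-15/2−(-4)) + (-5/2)·(-4−(-37/8)) + (-12)·(-37/8−(-15/2))) = ½·(343/16 − 25/16 − 69/2) = -117/16, so the A_1-coordinate is (-117/16)/(-117/2) = 1/8.
[A_1PA_3] = ½·((-3)·(-37/8−(-4)) + (-49/8)·(-4−5) + (-12)·(5−(-37/8))) = ½·(15/8 + 441/8 − 231/2) = -117/4, so the A_2-coordinate is 1/2.
[A_1A_2P] = ½·((-3)·(-15/2−(-37/8)) + (-5/2)·(-37/8−5) + (-49/8)·(5−(-15/2))) = ½·(69/8 + 385/16 − 1225/16) = -351/16, so the A_3-coordinate is 3/8.

(1/8, 1/2, 3/8)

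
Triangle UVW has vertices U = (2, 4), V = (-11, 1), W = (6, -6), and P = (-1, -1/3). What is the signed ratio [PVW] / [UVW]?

1/3

[UVW] = ½·(2·(1−(-6)) + (-11)·(-6−4) + 6·(4−1)) = ½·(14 + 110 + 18) = 71.
[PVW] = ½·((-1)·(1−(-6)) + (-11)·(-6−(-1/3)) + 6·(-1/3−1)) = ½·(-7 + 187/3 − 8) = 71/3, so the ratio is (71/3)/71 = 1/3.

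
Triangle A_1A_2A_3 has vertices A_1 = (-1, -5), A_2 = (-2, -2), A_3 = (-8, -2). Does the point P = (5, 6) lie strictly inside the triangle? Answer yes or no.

no

Barycentric coordinates of P: (-8/3, 95/18, -29/18).
The three coordinates are negative, positive, negative; a point is interior exactly when all three are positive.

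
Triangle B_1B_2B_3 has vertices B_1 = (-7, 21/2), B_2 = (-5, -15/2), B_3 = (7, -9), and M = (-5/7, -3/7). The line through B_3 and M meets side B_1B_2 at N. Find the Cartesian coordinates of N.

(-13/2, 6)

Barycentric coordinates of M with respect to B_1B_2B_3: (3/7, 1/7, 3/7).
On side B_1B_2 the B_3-coordinate is zero; dropping M's B_3-weight 3/7 and renormalizing the remaining 3/7 : 1/7 gives weights 3/4, 1/4 on B_1, B_2.
N = (3/4)·(-7, 21/2) + (1/4)·(-5, -15/2) = (-13/2, 6).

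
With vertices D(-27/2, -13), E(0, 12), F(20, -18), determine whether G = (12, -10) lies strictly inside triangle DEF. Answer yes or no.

yes

Barycentric coordinates of G: (16/181, 228/905, 597/905).
The three coordinates are positive, positive, positive; a point is interior exactly when all three are positive.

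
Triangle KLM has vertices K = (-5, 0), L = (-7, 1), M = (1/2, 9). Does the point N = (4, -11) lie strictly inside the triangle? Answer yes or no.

no

Barycentric coordinates of N: (356/47, -283/47, -26/47).
The three coordinates are positive, negative, negative; a point is interior exactly when all three are positive.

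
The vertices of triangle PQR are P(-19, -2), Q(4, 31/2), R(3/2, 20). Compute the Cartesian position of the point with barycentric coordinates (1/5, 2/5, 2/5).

(-8/5, 69/5)

S = (1/5)·P + (2/5)·Q + (2/5)·R.
x-coordinate: (1/5)·(-19) + (2/5)·4 + (2/5)·(3/2) = -8/5.
y-coordinate: (1/5)·(-2) + (2/5)·(31/2) + (2/5)·20 = 69/5.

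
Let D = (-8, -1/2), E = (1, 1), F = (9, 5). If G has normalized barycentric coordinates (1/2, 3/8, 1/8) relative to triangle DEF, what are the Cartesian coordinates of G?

G = (1/2)·D + (3/8)·E + (1/8)·F.
x-coordinate: (1/2)·(-8) + (3/8)·1 + (1/8)·9 = -5/2.
y-coordinate: (1/2)·(-1/2) + (3/8)·1 + (1/8)·5 = 3/4.

(-5/2, 3/4)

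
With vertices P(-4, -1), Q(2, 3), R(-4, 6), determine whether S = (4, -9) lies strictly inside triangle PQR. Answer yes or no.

Barycentric coordinates of S: (11/7, 4/3, -40/21).
The three coordinates are positive, positive, negative; a point is interior exactly when all three are positive.

no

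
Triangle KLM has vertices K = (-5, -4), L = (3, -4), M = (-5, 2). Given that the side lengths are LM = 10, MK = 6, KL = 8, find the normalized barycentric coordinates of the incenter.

(5/12, 1/4, 1/3)

The incenter has barycentric coordinates proportional to the opposite side lengths: (10 : 6 : 8).
Normalizing by 10+6+8 = 24 gives (5/12, 1/4, 1/3).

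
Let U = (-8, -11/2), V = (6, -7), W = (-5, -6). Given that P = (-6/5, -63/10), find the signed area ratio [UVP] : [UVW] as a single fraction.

[UVW] = ½·((-8)·(-7−(-6)) + 6·(-6−(-11/2)) + (-5)·(-11/2−(-7))) = ½·(8 − 3 − 15/2) = -5/4.
[UVP] = ½·((-8)·(-7−(-63/10)) + 6·(-63/10−(-11/2)) + (-6/5)·(-11/2−(-7))) = ½·(28/5 − 24/5 − 9/5) = -1/2, so the ratio is (-1/2)/(-5/4) = 2/5.

2/5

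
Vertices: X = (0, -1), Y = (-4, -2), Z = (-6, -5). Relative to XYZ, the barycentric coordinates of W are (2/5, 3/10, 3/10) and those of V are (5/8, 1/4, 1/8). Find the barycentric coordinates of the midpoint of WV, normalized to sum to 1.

(41/80, 11/40, 17/80)

Since both coordinate triples sum to 1, the midpoint's barycentrics are the componentwise average.
(2/5+5/8)/2 = 41/80; similarly 11/40 and 17/80.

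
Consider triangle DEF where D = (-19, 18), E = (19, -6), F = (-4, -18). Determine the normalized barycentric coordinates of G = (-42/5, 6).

Signed area of the reference triangle: [DEF] = ½·((-19)·(-6−(-18)) + 19·(-18−18) + (-4)·(18−(-6))) = ½·(-228 − 684 − 96) = -504.
[GEF] = ½·((-42/5)·(-6−(-18)) + 19·(-18−6) + (-4)·(6−(-6))) = ½·(-504/5 − 456 − 48) = -1512/5, so the D-coordinate is (-1512/5)/(-504) = 3/5.
[DGF] = ½·((-19)·(6−(-18)) + (-42/5)·(-18−18) + (-4)·(18−6)) = ½·(-456 + 1512/5 − 48) = -504/5, so the E-coordinate is 1/5.
[DEG] = ½·((-19)·(-6−6) + 19·(6−18) + (-42/5)·(18−(-6))) = ½·(228 − 228 − 1008/5) = -504/5, so the F-coordinate is 1/5.

(3/5, 1/5, 1/5)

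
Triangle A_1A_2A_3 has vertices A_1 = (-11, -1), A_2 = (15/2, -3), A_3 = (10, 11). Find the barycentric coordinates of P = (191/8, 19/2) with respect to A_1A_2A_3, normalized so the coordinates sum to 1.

Signed area of the reference triangle: [A_1A_2A_3] = ½·((-11)·(-3−11) + (15/2)·(11−(-1)) + 10·(-1−(-3))) = ½·(154 + 90 + 20) = 132.
[PA_2A_3] = ½·((191/8)·(-3−11) + (15/2)·(11−(19/2)) + 10·(19/2−(-3))) = ½·(-1337/4 + 45/4 + 125) = -99, so the A_1-coordinate is (-99)/132 = -3/4.
[A_1PA_3] = ½·((-11)·(19/2−11) + (191/8)·(11−(-1)) + 10·(-1−(19/2))) = ½·(33/2 + 573/2 − 105) = 99, so the A_2-coordinate is 3/4.
[A_1A_2P] = ½·((-11)·(-3−(19/2)) + (15/2)·(19/2−(-1)) + (191/8)·(-1−(-3))) = ½·(275/2 + 315/4 + 191/4) = 132, so the A_3-coordinate is 1.
Check: -3/4 + 3/4 + 1 = 1.

(-3/4, 3/4, 1)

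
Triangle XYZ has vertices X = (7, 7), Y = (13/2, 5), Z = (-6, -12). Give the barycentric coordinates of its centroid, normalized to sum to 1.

The centroid is the average of the vertices, so each weight is 1/3.

(1/3, 1/3, 1/3)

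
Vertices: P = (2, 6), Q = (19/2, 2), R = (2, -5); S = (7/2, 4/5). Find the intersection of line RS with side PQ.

(9/2, 14/3)

Barycentric coordinates of S with respect to PQR: (2/5, 1/5, 2/5).
On side PQ the R-coordinate is zero; dropping S's R-weight 2/5 and renormalizing the remaining 2/5 : 1/5 gives weights 2/3, 1/3 on P, Q.
T = (2/3)·(2, 6) + (1/3)·(19/2, 2) = (9/2, 14/3).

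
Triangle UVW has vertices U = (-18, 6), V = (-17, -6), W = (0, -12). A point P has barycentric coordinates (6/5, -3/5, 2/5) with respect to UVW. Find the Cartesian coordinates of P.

P = (6/5)·U + (-3/5)·V + (2/5)·W.
x-coordinate: (6/5)·(-18) + (-3/5)·(-17) + (2/5)·0 = -57/5.
y-coordinate: (6/5)·6 + (-3/5)·(-6) + (2/5)·(-12) = 6.

(-57/5, 6)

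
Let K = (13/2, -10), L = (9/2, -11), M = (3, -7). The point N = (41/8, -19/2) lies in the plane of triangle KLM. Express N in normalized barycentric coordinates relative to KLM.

Signed area of the reference triangle: [KLM] = ½·((13/2)·(-11−(-7)) + (9/2)·(-7−(-10)) + 3·(-10−(-11))) = ½·(-26 + 27/2 + 3) = -19/4.
[NLM] = ½·((41/8)·(-11−(-7)) + (9/2)·(-7−(-19/2)) + 3·(-19/2−(-11))) = ½·(-41/2 + 45/4 + 9/2) = -19/8, so the K-coordinate is (-19/8)/(-19/4) = 1/2.
[KNM] = ½·((13/2)·(-19/2−(-7)) + (41/8)·(-7−(-10)) + 3·(-10−(-19/2))) = ½·(-65/4 + 123/8 − 3/2) = -19/16, so the L-coordinate is 1/4.
[KLN] = ½·((13/2)·(-11−(-19/2)) + (9/2)·(-19/2−(-10)) + (41/8)·(-10−(-11))) = ½·(-39/4 + 9/4 + 41/8) = -19/16, so the M-coordinate is 1/4.

(1/2, 1/4, 1/4)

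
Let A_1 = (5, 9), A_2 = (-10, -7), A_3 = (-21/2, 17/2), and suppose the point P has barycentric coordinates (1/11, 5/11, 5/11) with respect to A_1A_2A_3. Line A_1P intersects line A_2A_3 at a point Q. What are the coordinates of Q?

(-41/4, 3/4)

Line A_1P meets A_2A_3 where the A_1-coordinate vanishes; zeroing P's A_1-weight and renormalizing leaves A_2, A_3-weights 5/11 : 5/11 → (1/2, 1/2).
So Q = (1/2)·A_2 + (1/2)·A_3 = (-41/4, 3/4).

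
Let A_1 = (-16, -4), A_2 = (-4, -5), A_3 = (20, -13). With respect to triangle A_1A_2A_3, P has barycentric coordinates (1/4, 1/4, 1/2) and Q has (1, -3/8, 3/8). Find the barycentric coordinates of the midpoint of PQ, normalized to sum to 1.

Since both coordinate triples sum to 1, the midpoint's barycentrics are the componentwise average.
(1/4+1)/2 = 5/8; similarly -1/16 and 7/16.

(5/8, -1/16, 7/16)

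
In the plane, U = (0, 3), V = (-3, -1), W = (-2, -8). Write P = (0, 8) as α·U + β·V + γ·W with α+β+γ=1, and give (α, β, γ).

(6/5, 2/5, -3/5)

Signed area of the reference triangle: [UVW] = ½·(0·(-1−(-8)) + (-3)·(-8−3) + (-2)·(3−(-1))) = ½·(0 + 33 − 8) = 25/2.
[PVW] = ½·(0·(-1−(-8)) + (-3)·(-8−8) + (-2)·(8−(-1))) = ½·(0 + 48 − 18) = 15, so the U-coordinate is 15/(25/2) = 6/5.
[UPW] = ½·(0·(8−(-8)) + 0·(-8−3) + (-2)·(3−8)) = ½·(0 + 0 + 10) = 5, so the V-coordinate is 2/5.
[UVP] = ½·(0·(-1−8) + (-3)·(8−3) + 0·(3−(-1))) = ½·(0 − 15 + 0) = -15/2, so the W-coordinate is -3/5.
Check: 6/5 + 2/5 − 3/5 = 1.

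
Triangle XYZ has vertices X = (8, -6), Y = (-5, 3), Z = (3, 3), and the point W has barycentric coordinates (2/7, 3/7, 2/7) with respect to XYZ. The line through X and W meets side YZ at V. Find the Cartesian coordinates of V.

(-9/5, 3)

Line XW meets YZ where the X-coordinate vanishes; zeroing W's X-weight and renormalizing leaves Y, Z-weights 3/7 : 2/7 → (3/5, 2/5).
So V = (3/5)·Y + (2/5)·Z = (-9/5, 3).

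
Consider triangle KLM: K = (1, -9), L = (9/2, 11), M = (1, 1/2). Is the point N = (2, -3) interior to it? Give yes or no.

Barycentric coordinates of N: (13/19, 2/7, 4/133).
The three coordinates are positive, positive, positive; a point is interior exactly when all three are positive.

yes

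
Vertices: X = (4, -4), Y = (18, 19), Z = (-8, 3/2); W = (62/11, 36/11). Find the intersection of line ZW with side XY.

(26/3, 11/3)

Barycentric coordinates of W with respect to XYZ: (6/11, 3/11, 2/11).
On side XY the Z-coordinate is zero; dropping W's Z-weight 2/11 and renormalizing the remaining 6/11 : 3/11 gives weights 2/3, 1/3 on X, Y.
V = (2/3)·(4, -4) + (1/3)·(18, 19) = (26/3, 11/3).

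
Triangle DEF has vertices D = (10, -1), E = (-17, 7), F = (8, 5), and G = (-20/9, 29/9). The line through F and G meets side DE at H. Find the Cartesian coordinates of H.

(-7/2, 3)

Barycentric coordinates of G with respect to DEF: (4/9, 4/9, 1/9).
On side DE the F-coordinate is zero; dropping G's F-weight 1/9 and renormalizing the remaining 4/9 : 4/9 gives weights 1/2, 1/2 on D, E.
H = (1/2)·(10, -1) + (1/2)·(-17, 7) = (-7/2, 3).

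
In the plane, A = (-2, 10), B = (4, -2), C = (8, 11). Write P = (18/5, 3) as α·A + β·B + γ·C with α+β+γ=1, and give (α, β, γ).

(1/5, 3/5, 1/5)

Signed area of the reference triangle: [ABC] = ½·((-2)·(-2−11) + 4·(11−10) + 8·(10−(-2))) = ½·(26 + 4 + 96) = 63.
[PBC] = ½·((18/5)·(-2−11) + 4·(11−3) + 8·(3−(-2))) = ½·(-234/5 + 32 + 40) = 63/5, so the A-coordinate is (63/5)/63 = 1/5.
[APC] = ½·((-2)·(3−11) + (18/5)·(11−10) + 8·(10−3)) = ½·(16 + 18/5 + 56) = 189/5, so the B-coordinate is 3/5.
[ABP] = ½·((-2)·(-2−3) + 4·(3−10) + (18/5)·(10−(-2))) = ½·(10 − 28 + 216/5) = 63/5, so the C-coordinate is 1/5.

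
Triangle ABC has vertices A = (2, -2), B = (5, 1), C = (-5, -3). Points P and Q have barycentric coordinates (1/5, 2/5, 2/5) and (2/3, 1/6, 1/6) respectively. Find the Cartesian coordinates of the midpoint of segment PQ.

Barycentric coordinates of the midpoint are the average: (13/30, 17/60, 17/60).
Converting: (13/30)·A + (17/60)·B + (17/60)·C = (13/15, -43/30).

(13/15, -43/30)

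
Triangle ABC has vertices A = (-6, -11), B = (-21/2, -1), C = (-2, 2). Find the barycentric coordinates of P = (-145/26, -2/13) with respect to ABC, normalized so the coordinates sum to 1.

(1/13, 5/13, 7/13)

Signed area of the reference triangle: [ABC] = ½·((-6)·(-1−2) + (-21/2)·(2−(-11)) + (-2)·(-11−(-1))) = ½·(18 − 273/2 + 20) = -197/4.
[PBC] = ½·((-145/26)·(-1−2) + (-21/2)·(2−(-2/13)) + (-2)·(-2/13−(-1))) = ½·(435/26 − 294/13 − 22/13) = -197/52, so the A-coordinate is (-197/52)/(-197/4) = 1/13.
[APC] = ½·((-6)·(-2/13−2) + (-145/26)·(2−(-11)) + (-2)·(-11−(-2/13))) = ½·(168/13 − 145/2 + 282/13) = -985/52, so the B-coordinate is 5/13.
[ABP] = ½·((-6)·(-1−(-2/13)) + (-21/2)·(-2/13−(-11)) + (-145/26)·(-11−(-1))) = ½·(66/13 − 2961/26 + 725/13) = -1379/52, so the C-coordinate is 7/13.
Check: 1/13 + 5/13 + 7/13 = 1.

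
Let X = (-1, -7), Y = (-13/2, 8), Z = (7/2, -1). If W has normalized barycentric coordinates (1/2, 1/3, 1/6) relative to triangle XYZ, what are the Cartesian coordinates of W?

W = (1/2)·X + (1/3)·Y + (1/6)·Z.
x-coordinate: (1/2)·(-1) + (1/3)·(-13/2) + (1/6)·(7/2) = -25/12.
y-coordinate: (1/2)·(-7) + (1/3)·8 + (1/6)·(-1) = -1.

(-25/12, -1)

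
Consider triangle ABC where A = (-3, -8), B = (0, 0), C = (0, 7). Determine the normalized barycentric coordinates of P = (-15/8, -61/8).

(5/8, 3/4, -3/8)

Signed area of the reference triangle: [ABC] = ½·((-3)·(0−7) + 0·(7−(-8)) + 0·(-8−0)) = ½·(21 + 0 + 0) = 21/2.
[PBC] = ½·((-15/8)·(0−7) + 0·(7−(-61/8)) + 0·(-61/8−0)) = ½·(105/8 + 0 + 0) = 105/16, so the A-coordinate is (105/16)/(21/2) = 5/8.
[APC] = ½·((-3)·(-61/8−7) + (-15/8)·(7−(-8)) + 0·(-8−(-61/8))) = ½·(351/8 − 225/8 + 0) = 63/8, so the B-coordinate is 3/4.
[ABP] = ½·((-3)·(0−(-61/8)) + 0·(-61/8−(-8)) + (-15/8)·(-8−0)) = ½·(-183/8 + 0 + 15) = -63/16, so the C-coordinate is -3/8.
Check: 5/8 + 3/4 − 3/8 = 1.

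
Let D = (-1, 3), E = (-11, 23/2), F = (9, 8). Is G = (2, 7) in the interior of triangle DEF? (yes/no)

Barycentric coordinates of G: (89/270, 5/27, 131/270).
The three coordinates are positive, positive, positive; a point is interior exactly when all three are positive.

yes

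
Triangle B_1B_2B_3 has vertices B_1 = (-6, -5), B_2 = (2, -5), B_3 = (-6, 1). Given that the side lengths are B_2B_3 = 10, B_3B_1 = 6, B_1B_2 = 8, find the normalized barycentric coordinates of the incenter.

(5/12, 1/4, 1/3)

The incenter has barycentric coordinates proportional to the opposite side lengths: (10 : 6 : 8).
Normalizing by 10+6+8 = 24 gives (5/12, 1/4, 1/3).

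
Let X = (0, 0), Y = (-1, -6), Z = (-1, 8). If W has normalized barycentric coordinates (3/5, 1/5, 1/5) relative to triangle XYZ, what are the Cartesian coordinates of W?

(-2/5, 2/5)

W = (3/5)·X + (1/5)·Y + (1/5)·Z.
x-coordinate: (3/5)·0 + (1/5)·(-1) + (1/5)·(-1) = -2/5.
y-coordinate: (3/5)·0 + (1/5)·(-6) + (1/5)·8 = 2/5.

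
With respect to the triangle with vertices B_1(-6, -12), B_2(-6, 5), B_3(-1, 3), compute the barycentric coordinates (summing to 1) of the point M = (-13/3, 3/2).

Signed area of the reference triangle: [B_1B_2B_3] = ½·((-6)·(5−3) + (-6)·(3−(-12)) + (-1)·(-12−5)) = ½·(-12 − 90 + 17) = -85/2.
[MB_2B_3] = ½·((-13/3)·(5−3) + (-6)·(3−(3/2)) + (-1)·(3/2−5)) = ½·(-26/3 − 9 + 7/2) = -85/12, so the B_1-coordinate is (-85/12)/(-85/2) = 1/6.
[B_1MB_3] = ½·((-6)·(3/2−3) + (-13/3)·(3−(-12)) + (-1)·(-12−(3/2))) = ½·(9 − 65 + 27/2) = -85/4, so the B_2-coordinate is 1/2.
[B_1B_2M] = ½·((-6)·(5−(3/2)) + (-6)·(3/2−(-12)) + (-13/3)·(-12−5)) = ½·(-21 − 81 + 221/3) = -85/6, so the B_3-coordinate is 1/3.
Check: 1/6 + 1/2 + 1/3 = 1.

(1/6, 1/2, 1/3)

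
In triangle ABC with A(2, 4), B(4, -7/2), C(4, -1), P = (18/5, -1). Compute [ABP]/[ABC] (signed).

[ABC] = ½·(2·(-7/2−(-1)) + 4·(-1−4) + 4·(4−(-7/2))) = ½·(-5 − 20 + 30) = 5/2.
[ABP] = ½·(2·(-7/2−(-1)) + 4·(-1−4) + (18/5)·(4−(-7/2))) = ½·(-5 − 20 + 27) = 1, so the ratio is 1/(5/2) = 2/5.

2/5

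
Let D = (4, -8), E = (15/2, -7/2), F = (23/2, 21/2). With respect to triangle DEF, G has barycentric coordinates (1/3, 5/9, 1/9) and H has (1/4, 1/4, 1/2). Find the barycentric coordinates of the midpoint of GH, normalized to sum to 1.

Since both coordinate triples sum to 1, the midpoint's barycentrics are the componentwise average.
(1/3+1/4)/2 = 7/24; similarly 29/72 and 11/36.

(7/24, 29/72, 11/36)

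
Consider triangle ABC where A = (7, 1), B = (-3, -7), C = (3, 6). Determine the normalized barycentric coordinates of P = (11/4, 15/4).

Signed area of the reference triangle: [ABC] = ½·(7·(-7−6) + (-3)·(6−1) + 3·(1−(-7))) = ½·(-91 − 15 + 24) = -41.
[PBC] = ½·((11/4)·(-7−6) + (-3)·(6−(15/4)) + 3·(15/4−(-7))) = ½·(-143/4 − 27/4 + 129/4) = -41/8, so the A-coordinate is (-41/8)/(-41) = 1/8.
[APC] = ½·(7·(15/4−6) + (11/4)·(6−1) + 3·(1−(15/4))) = ½·(-63/4 + 55/4 − 33/4) = -41/8, so the B-coordinate is 1/8.
[ABP] = ½·(7·(-7−(15/4)) + (-3)·(15/4−1) + (11/4)·(1−(-7))) = ½·(-301/4 − 33/4 + 22) = -123/4, so the C-coordinate is 3/4.

(1/8, 1/8, 3/4)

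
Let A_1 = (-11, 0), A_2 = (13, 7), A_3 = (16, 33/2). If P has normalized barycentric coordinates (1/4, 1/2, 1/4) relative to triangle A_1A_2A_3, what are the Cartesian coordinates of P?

(31/4, 61/8)

P = (1/4)·A_1 + (1/2)·A_2 + (1/4)·A_3.
x-coordinate: (1/4)·(-11) + (1/2)·13 + (1/4)·16 = 31/4.
y-coordinate: (1/4)·0 + (1/2)·7 + (1/4)·(33/2) = 61/8.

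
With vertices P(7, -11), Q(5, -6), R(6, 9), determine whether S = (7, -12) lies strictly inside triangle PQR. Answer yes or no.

Barycentric coordinates of S: (36/35, 1/35, -2/35).
The three coordinates are positive, positive, negative; a point is interior exactly when all three are positive.

no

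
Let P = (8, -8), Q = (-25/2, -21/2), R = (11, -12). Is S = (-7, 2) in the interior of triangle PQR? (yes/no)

Barycentric coordinates of S: (604/179, 60/179, -485/179).
The three coordinates are positive, positive, negative; a point is interior exactly when all three are positive.

no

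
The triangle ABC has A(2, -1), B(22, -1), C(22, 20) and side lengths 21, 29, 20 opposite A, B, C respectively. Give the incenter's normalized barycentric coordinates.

(3/10, 29/70, 2/7)

The incenter has barycentric coordinates proportional to the opposite side lengths: (21 : 29 : 20).
Normalizing by 21+29+20 = 70 gives (3/10, 29/70, 2/7).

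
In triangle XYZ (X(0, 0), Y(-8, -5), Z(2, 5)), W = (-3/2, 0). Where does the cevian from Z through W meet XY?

(-8/3, -5/3)

Barycentric coordinates of W with respect to XYZ: (1/2, 1/4, 1/4).
On side XY the Z-coordinate is zero; dropping W's Z-weight 1/4 and renormalizing the remaining 1/2 : 1/4 gives weights 2/3, 1/3 on X, Y.
V = (2/3)·(0, 0) + (1/3)·(-8, -5) = (-8/3, -5/3).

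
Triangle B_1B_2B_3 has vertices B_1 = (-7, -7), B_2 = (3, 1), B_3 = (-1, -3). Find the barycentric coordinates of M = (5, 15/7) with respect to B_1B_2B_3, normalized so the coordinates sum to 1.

(-3/7, 6/7, 4/7)

Signed area of the reference triangle: [B_1B_2B_3] = ½·((-7)·(1−(-3)) + 3·(-3−(-7)) + (-1)·(-7−1)) = ½·(-28 + 12 + 8) = -4.
[MB_2B_3] = ½·(5·(1−(-3)) + 3·(-3−(15/7)) + (-1)·(15/7−1)) = ½·(20 − 108/7 − 8/7) = 12/7, so the B_1-coordinate is (12/7)/(-4) = -3/7.
[B_1MB_3] = ½·((-7)·(15/7−(-3)) + 5·(-3−(-7)) + (-1)·(-7−(15/7))) = ½·(-36 + 20 + 64/7) = -24/7, so the B_2-coordinate is 6/7.
[B_1B_2M] = ½·((-7)·(1−(15/7)) + 3·(15/7−(-7)) + 5·(-7−1)) = ½·(8 + 192/7 − 40) = -16/7, so the B_3-coordinate is 4/7.
Check: -3/7 + 6/7 + 4/7 = 1.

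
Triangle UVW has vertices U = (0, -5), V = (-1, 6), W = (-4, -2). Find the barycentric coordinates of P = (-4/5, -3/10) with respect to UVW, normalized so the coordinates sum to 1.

Signed area of the reference triangle: [UVW] = ½·(0·(6−(-2)) + (-1)·(-2−(-5)) + (-4)·(-5−6)) = ½·(0 − 3 + 44) = 41/2.
[PVW] = ½·((-4/5)·(6−(-2)) + (-1)·(-2−(-3/10)) + (-4)·(-3/10−6)) = ½·(-32/5 + 17/10 + 126/5) = 41/4, so the U-coordinate is (41/4)/(41/2) = 1/2.
[UPW] = ½·(0·(-3/10−(-2)) + (-4/5)·(-2−(-5)) + (-4)·(-5−(-3/10))) = ½·(0 − 12/5 + 94/5) = 41/5, so the V-coordinate is 2/5.
[UVP] = ½·(0·(6−(-3/10)) + (-1)·(-3/10−(-5)) + (-4/5)·(-5−6)) = ½·(0 − 47/10 + 44/5) = 41/20, so the W-coordinate is 1/10.

(1/2, 2/5, 1/10)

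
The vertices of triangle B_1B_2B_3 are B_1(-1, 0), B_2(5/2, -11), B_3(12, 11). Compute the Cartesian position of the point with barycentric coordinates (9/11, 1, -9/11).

M = (9/11)·B_1 + 1·B_2 + (-9/11)·B_3.
x-coordinate: (9/11)·(-1) + 1·(5/2) + (-9/11)·12 = -179/22.
y-coordinate: (9/11)·0 + 1·(-11) + (-9/11)·11 = -20.

(-179/22, -20)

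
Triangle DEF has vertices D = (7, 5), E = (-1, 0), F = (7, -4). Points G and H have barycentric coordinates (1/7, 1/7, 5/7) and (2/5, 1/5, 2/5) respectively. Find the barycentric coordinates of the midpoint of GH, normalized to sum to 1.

Since both coordinate triples sum to 1, the midpoint's barycentrics are the componentwise average.
(1/7+2/5)/2 = 19/70; similarly 6/35 and 39/70.

(19/70, 6/35, 39/70)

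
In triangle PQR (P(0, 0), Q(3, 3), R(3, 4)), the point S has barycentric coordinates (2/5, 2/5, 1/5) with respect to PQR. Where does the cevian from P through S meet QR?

Line PS meets QR where the P-coordinate vanishes; zeroing S's P-weight and renormalizing leaves Q, R-weights 2/5 : 1/5 → (2/3, 1/3).
So T = (2/3)·Q + (1/3)·R = (3, 10/3).

(3, 10/3)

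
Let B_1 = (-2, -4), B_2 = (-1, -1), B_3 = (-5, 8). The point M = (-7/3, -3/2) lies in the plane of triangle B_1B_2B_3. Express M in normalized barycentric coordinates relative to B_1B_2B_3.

Signed area of the reference triangle: [B_1B_2B_3] = ½·((-2)·(-1−8) + (-1)·(8−(-4)) + (-5)·(-4−(-1))) = ½·(18 − 12 + 15) = 21/2.
[MB_2B_3] = ½·((-7/3)·(-1−8) + (-1)·(8−(-3/2)) + (-5)·(-3/2−(-1))) = ½·(21 − 19/2 + 5/2) = 7, so the B_1-coordinate is 7/(21/2) = 2/3.
[B_1MB_3] = ½·((-2)·(-3/2−8) + (-7/3)·(8−(-4)) + (-5)·(-4−(-3/2))) = ½·(19 − 28 + 25/2) = 7/4, so the B_2-coordinate is 1/6.
[B_1B_2M] = ½·((-2)·(-1−(-3/2)) + (-1)·(-3/2−(-4)) + (-7/3)·(-4−(-1))) = ½·(-1 − 5/2 + 7) = 7/4, so the B_3-coordinate is 1/6.
Check: 2/3 + 1/6 + 1/6 = 1.

(2/3, 1/6, 1/6)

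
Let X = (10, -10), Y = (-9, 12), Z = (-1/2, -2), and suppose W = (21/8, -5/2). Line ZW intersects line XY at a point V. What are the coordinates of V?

Barycentric coordinates of W with respect to XYZ: (1/2, 1/4, 1/4).
On side XY the Z-coordinate is zero; dropping W's Z-weight 1/4 and renormalizing the remaining 1/2 : 1/4 gives weights 2/3, 1/3 on X, Y.
V = (2/3)·(10, -10) + (1/3)·(-9, 12) = (11/3, -8/3).

(11/3, -8/3)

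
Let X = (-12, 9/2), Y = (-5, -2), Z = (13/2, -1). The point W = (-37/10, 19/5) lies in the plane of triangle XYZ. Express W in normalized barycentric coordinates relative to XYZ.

(4/5, -2/5, 3/5)

Signed area of the reference triangle: [XYZ] = ½·((-12)·(-2−(-1)) + (-5)·(-1−(9/2)) + (13/2)·(9/2−(-2))) = ½·(12 + 55/2 + 169/4) = 327/8.
[WYZ] = ½·((-37/10)·(-2−(-1)) + (-5)·(-1−(19/5)) + (13/2)·(19/5−(-2))) = ½·(37/10 + 24 + 377/10) = 327/10, so the X-coordinate is (327/10)/(327/8) = 4/5.
[XWZ] = ½·((-12)·(19/5−(-1)) + (-37/10)·(-1−(9/2)) + (13/2)·(9/2−(19/5))) = ½·(-288/5 + 407/20 + 91/20) = -327/20, so the Y-coordinate is -2/5.
[XYW] = ½·((-12)·(-2−(19/5)) + (-5)·(19/5−(9/2)) + (-37/10)·(9/2−(-2))) = ½·(348/5 + 7/2 − 481/20) = 981/40, so the Z-coordinate is 3/5.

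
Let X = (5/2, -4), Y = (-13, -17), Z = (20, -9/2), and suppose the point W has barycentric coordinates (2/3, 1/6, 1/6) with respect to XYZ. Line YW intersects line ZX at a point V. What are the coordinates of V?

Line YW meets ZX where the Y-coordinate vanishes; zeroing W's Y-weight and renormalizing leaves Z, X-weights 1/6 : 2/3 → (1/5, 4/5).
So V = (1/5)·Z + (4/5)·X = (6, -41/10).

(6, -41/10)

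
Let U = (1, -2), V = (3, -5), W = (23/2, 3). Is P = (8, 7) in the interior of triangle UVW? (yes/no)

no

Barycentric coordinates of P: (124/83, -119/83, 78/83).
The three coordinates are positive, negative, positive; a point is interior exactly when all three are positive.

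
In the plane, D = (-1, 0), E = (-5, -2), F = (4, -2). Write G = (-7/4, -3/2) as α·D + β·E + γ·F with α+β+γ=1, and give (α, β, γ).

Signed area of the reference triangle: [DEF] = ½·((-1)·(-2−(-2)) + (-5)·(-2−0) + 4·(0−(-2))) = ½·(0 + 10 + 8) = 9.
[GEF] = ½·((-7/4)·(-2−(-2)) + (-5)·(-2−(-3/2)) + 4·(-3/2−(-2))) = ½·(0 + 5/2 + 2) = 9/4, so the D-coordinate is (9/4)/9 = 1/4.
[DGF] = ½·((-1)·(-3/2−(-2)) + (-7/4)·(-2−0) + 4·(0−(-3/2))) = ½·(-1/2 + 7/2 + 6) = 9/2, so the E-coordinate is 1/2.
[DEG] = ½·((-1)·(-2−(-3/2)) + (-5)·(-3/2−0) + (-7/4)·(0−(-2))) = ½·(1/2 + 15/2 − 7/2) = 9/4, so the F-coordinate is 1/4.

(1/4, 1/2, 1/4)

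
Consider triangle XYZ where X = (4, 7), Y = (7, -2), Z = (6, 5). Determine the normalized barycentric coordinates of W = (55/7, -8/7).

Signed area of the reference triangle: [XYZ] = ½·(4·(-2−5) + 7·(5−7) + 6·(7−(-2))) = ½·(-28 − 14 + 54) = 6.
[WYZ] = ½·((55/7)·(-2−5) + 7·(5−(-8/7)) + 6·(-8/7−(-2))) = ½·(-55 + 43 + 36/7) = -24/7, so the X-coordinate is (-24/7)/6 = -4/7.
[XWZ] = ½·(4·(-8/7−5) + (55/7)·(5−7) + 6·(7−(-8/7))) = ½·(-172/7 − 110/7 + 342/7) = 30/7, so the Y-coordinate is 5/7.
[XYW] = ½·(4·(-2−(-8/7)) + 7·(-8/7−7) + (55/7)·(7−(-2))) = ½·(-24/7 − 57 + 495/7) = 36/7, so the Z-coordinate is 6/7.

(-4/7, 5/7, 6/7)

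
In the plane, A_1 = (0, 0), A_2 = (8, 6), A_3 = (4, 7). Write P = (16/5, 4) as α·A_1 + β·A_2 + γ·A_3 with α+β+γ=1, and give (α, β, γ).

(2/5, 1/5, 2/5)

Signed area of the reference triangle: [A_1A_2A_3] = ½·(0·(6−7) + 8·(7−0) + 4·(0−6)) = ½·(0 + 56 − 24) = 16.
[PA_2A_3] = ½·((16/5)·(6−7) + 8·(7−4) + 4·(4−6)) = ½·(-16/5 + 24 − 8) = 32/5, so the A_1-coordinate is (32/5)/16 = 2/5.
[A_1PA_3] = ½·(0·(4−7) + (16/5)·(7−0) + 4·(0−4)) = ½·(0 + 112/5 − 16) = 16/5, so the A_2-coordinate is 1/5.
[A_1A_2P] = ½·(0·(6−4) + 8·(4−0) + (16/5)·(0−6)) = ½·(0 + 32 − 96/5) = 32/5, so the A_3-coordinate is 2/5.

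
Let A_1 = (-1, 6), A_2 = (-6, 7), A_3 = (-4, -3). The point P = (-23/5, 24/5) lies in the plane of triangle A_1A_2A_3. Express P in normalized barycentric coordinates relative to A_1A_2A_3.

(1/5, 3/5, 1/5)

Signed area of the reference triangle: [A_1A_2A_3] = ½·((-1)·(7−(-3)) + (-6)·(-3−6) + (-4)·(6−7)) = ½·(-10 + 54 + 4) = 24.
[PA_2A_3] = ½·((-23/5)·(7−(-3)) + (-6)·(-3−(24/5)) + (-4)·(24/5−7)) = ½·(-46 + 234/5 + 44/5) = 24/5, so the A_1-coordinate is (24/5)/24 = 1/5.
[A_1PA_3] = ½·((-1)·(24/5−(-3)) + (-23/5)·(-3−6) + (-4)·(6−(24/5))) = ½·(-39/5 + 207/5 − 24/5) = 72/5, so the A_2-coordinate is 3/5.
[A_1A_2P] = ½·((-1)·(7−(24/5)) + (-6)·(24/5−6) + (-23/5)·(6−7)) = ½·(-11/5 + 36/5 + 23/5) = 24/5, so the A_3-coordinate is 1/5.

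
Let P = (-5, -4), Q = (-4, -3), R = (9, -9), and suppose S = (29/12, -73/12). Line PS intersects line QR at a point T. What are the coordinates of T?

(34/11, -69/11)

Barycentric coordinates of S with respect to PQR: (1/12, 5/12, 1/2).
On side QR the P-coordinate is zero; dropping S's P-weight 1/12 and renormalizing the remaining 5/12 : 1/2 gives weights 5/11, 6/11 on Q, R.
T = (5/11)·(-4, -3) + (6/11)·(9, -9) = (34/11, -69/11).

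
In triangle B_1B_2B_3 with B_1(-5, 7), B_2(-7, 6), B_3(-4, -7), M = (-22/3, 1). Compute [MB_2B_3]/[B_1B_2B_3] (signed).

[B_1B_2B_3] = ½·((-5)·(6−(-7)) + (-7)·(-7−7) + (-4)·(7−6)) = ½·(-65 + 98 − 4) = 29/2.
[MB_2B_3] = ½·((-22/3)·(6−(-7)) + (-7)·(-7−1) + (-4)·(1−6)) = ½·(-286/3 + 56 + 20) = -29/3, so the ratio is (-29/3)/(29/2) = -2/3.

-2/3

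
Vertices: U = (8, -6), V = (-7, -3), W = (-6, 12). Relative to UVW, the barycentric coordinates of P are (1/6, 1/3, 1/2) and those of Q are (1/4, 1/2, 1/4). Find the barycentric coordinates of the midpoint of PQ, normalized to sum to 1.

Since both coordinate triples sum to 1, the midpoint's barycentrics are the componentwise average.
(1/6+1/4)/2 = 5/24; similarly 5/12 and 3/8.

(5/24, 5/12, 3/8)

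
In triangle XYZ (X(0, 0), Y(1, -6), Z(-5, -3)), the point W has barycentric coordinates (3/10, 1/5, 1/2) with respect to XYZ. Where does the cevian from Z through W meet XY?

(2/5, -12/5)

Line ZW meets XY where the Z-coordinate vanishes; zeroing W's Z-weight and renormalizing leaves X, Y-weights 3/10 : 1/5 → (3/5, 2/5).
So V = (3/5)·X + (2/5)·Y = (2/5, -12/5).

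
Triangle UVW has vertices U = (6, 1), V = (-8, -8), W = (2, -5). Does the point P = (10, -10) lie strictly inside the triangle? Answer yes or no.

Barycentric coordinates of P: (-37/24, -17/12, 95/24).
The three coordinates are negative, negative, positive; a point is interior exactly when all three are positive.

no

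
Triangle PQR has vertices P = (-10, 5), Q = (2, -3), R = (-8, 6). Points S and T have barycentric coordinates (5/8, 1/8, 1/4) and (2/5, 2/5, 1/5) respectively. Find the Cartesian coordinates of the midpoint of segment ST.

Barycentric coordinates of the midpoint are the average: (41/80, 21/80, 9/40).
Converting: (41/80)·P + (21/80)·Q + (9/40)·R = (-32/5, 25/8).

(-32/5, 25/8)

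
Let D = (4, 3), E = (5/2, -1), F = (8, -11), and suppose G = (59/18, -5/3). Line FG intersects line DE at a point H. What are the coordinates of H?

Barycentric coordinates of G with respect to DEF: (1/9, 7/9, 1/9).
On side DE the F-coordinate is zero; dropping G's F-weight 1/9 and renormalizing the remaining 1/9 : 7/9 gives weights 1/8, 7/8 on D, E.
H = (1/8)·(4, 3) + (7/8)·(5/2, -1) = (43/16, -1/2).

(43/16, -1/2)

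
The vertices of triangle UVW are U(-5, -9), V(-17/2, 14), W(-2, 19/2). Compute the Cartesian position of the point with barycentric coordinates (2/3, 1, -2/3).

(-21/2, 5/3)

P = (2/3)·U + 1·V + (-2/3)·W.
x-coordinate: (2/3)·(-5) + 1·(-17/2) + (-2/3)·(-2) = -21/2.
y-coordinate: (2/3)·(-9) + 1·14 + (-2/3)·(19/2) = 5/3.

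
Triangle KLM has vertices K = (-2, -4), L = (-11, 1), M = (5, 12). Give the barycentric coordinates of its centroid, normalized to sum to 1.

(1/3, 1/3, 1/3)

The centroid is the average of the vertices, so each weight is 1/3.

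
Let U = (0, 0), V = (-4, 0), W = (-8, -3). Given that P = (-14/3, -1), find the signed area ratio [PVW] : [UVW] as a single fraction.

[UVW] = ½·(0·(0−(-3)) + (-4)·(-3−0) + (-8)·(0−0)) = ½·(0 + 12 + 0) = 6.
[PVW] = ½·((-14/3)·(0−(-3)) + (-4)·(-3−(-1)) + (-8)·(-1−0)) = ½·(-14 + 8 + 8) = 1, so the ratio is 1/6 = 1/6.

1/6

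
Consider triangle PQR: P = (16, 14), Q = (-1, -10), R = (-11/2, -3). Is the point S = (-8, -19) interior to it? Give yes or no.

no

Barycentric coordinates of S: (-179/454, 603/454, 15/227).
The three coordinates are negative, positive, positive; a point is interior exactly when all three are positive.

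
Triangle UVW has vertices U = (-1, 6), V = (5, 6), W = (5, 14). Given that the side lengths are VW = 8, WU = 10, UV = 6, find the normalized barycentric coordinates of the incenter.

The incenter has barycentric coordinates proportional to the opposite side lengths: (8 : 10 : 6).
Normalizing by 8+10+6 = 24 gives (1/3, 5/12, 1/4).

(1/3, 5/12, 1/4)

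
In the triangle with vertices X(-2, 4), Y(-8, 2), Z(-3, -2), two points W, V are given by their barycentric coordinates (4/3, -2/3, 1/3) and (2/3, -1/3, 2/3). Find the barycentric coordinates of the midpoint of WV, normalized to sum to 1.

Since both coordinate triples sum to 1, the midpoint's barycentrics are the componentwise average.
(4/3+2/3)/2 = 1; similarly -1/2 and 1/2.

(1, -1/2, 1/2)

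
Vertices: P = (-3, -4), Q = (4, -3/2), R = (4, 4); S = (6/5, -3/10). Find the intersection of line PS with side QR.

Barycentric coordinates of S with respect to PQR: (2/5, 1/5, 2/5).
On side QR the P-coordinate is zero; dropping S's P-weight 2/5 and renormalizing the remaining 1/5 : 2/5 gives weights 1/3, 2/3 on Q, R.
T = (1/3)·(4, -3/2) + (2/3)·(4, 4) = (4, 13/6).

(4, 13/6)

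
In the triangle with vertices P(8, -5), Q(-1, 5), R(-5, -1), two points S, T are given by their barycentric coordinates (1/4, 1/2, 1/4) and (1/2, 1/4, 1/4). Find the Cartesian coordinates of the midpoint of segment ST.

Barycentric coordinates of the midpoint are the average: (3/8, 3/8, 1/4).
Converting: (3/8)·P + (3/8)·Q + (1/4)·R = (11/8, -1/4).

(11/8, -1/4)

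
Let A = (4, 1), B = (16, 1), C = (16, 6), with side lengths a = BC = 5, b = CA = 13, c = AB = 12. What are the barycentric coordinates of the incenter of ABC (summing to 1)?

The incenter has barycentric coordinates proportional to the opposite side lengths: (5 : 13 : 12).
Normalizing by 5+13+12 = 30 gives (1/6, 13/30, 2/5).

(1/6, 13/30, 2/5)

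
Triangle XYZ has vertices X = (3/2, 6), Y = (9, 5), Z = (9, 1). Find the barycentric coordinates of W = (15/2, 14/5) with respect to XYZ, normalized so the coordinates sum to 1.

Signed area of the reference triangle: [XYZ] = ½·((3/2)·(5−1) + 9·(1−6) + 9·(6−5)) = ½·(6 − 45 + 9) = -15.
[WYZ] = ½·((15/2)·(5−1) + 9·(1−(14/5)) + 9·(14/5−5)) = ½·(30 − 81/5 − 99/5) = -3, so the X-coordinate is (-3)/(-15) = 1/5.
[XWZ] = ½·((3/2)·(14/5−1) + (15/2)·(1−6) + 9·(6−(14/5))) = ½·(27/10 − 75/2 + 144/5) = -3, so the Y-coordinate is 1/5.
[XYW] = ½·((3/2)·(5−(14/5)) + 9·(14/5−6) + (15/2)·(6−5)) = ½·(33/10 − 144/5 + 15/2) = -9, so the Z-coordinate is 3/5.
Check: 1/5 + 1/5 + 3/5 = 1.

(1/5, 1/5, 3/5)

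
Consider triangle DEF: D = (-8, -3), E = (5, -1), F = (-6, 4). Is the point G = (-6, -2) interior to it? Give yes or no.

yes

Barycentric coordinates of G: (22/29, 4/29, 3/29).
The three coordinates are positive, positive, positive; a point is interior exactly when all three are positive.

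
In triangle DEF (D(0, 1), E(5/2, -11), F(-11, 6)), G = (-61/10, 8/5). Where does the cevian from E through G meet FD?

Barycentric coordinates of G with respect to DEF: (1/5, 1/5, 3/5).
On side FD the E-coordinate is zero; dropping G's E-weight 1/5 and renormalizing the remaining 3/5 : 1/5 gives weights 3/4, 1/4 on F, D.
H = (3/4)·(-11, 6) + (1/4)·(0, 1) = (-33/4, 19/4).

(-33/4, 19/4)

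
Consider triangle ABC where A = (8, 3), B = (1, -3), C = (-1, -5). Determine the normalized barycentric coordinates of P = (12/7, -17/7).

Signed area of the reference triangle: [ABC] = ½·(8·(-3−(-5)) + 1·(-5−3) + (-1)·(3−(-3))) = ½·(16 − 8 − 6) = 1.
[PBC] = ½·((12/7)·(-3−(-5)) + 1·(-5−(-17/7)) + (-1)·(-17/7−(-3))) = ½·(24/7 − 18/7 − 4/7) = 1/7, so the A-coordinate is (1/7)/1 = 1/7.
[APC] = ½·(8·(-17/7−(-5)) + (12/7)·(-5−3) + (-1)·(3−(-17/7))) = ½·(144/7 − 96/7 − 38/7) = 5/7, so the B-coordinate is 5/7.
[ABP] = ½·(8·(-3−(-17/7)) + 1·(-17/7−3) + (12/7)·(3−(-3))) = ½·(-32/7 − 38/7 + 72/7) = 1/7, so the C-coordinate is 1/7.
Check: 1/7 + 5/7 + 1/7 = 1.

(1/7, 5/7, 1/7)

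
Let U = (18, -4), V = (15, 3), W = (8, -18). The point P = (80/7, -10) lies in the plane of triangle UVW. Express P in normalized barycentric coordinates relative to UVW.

(1/7, 2/7, 4/7)

Signed area of the reference triangle: [UVW] = ½·(18·(3−(-18)) + 15·(-18−(-4)) + 8·(-4−3)) = ½·(378 − 210 − 56) = 56.
[PVW] = ½·((80/7)·(3−(-18)) + 15·(-18−(-10)) + 8·(-10−3)) = ½·(240 − 120 − 104) = 8, so the U-coordinate is 8/56 = 1/7.
[UPW] = ½·(18·(-10−(-18)) + (80/7)·(-18−(-4)) + 8·(-4−(-10))) = ½·(144 − 160 + 48) = 16, so the V-coordinate is 2/7.
[UVP] = ½·(18·(3−(-10)) + 15·(-10−(-4)) + (80/7)·(-4−3)) = ½·(234 − 90 − 80) = 32, so the W-coordinate is 4/7.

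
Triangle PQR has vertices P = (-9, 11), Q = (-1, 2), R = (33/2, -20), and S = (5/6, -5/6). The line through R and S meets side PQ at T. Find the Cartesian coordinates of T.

Barycentric coordinates of S with respect to PQR: (1/2, 1/6, 1/3).
On side PQ the R-coordinate is zero; dropping S's R-weight 1/3 and renormalizing the remaining 1/2 : 1/6 gives weights 3/4, 1/4 on P, Q.
T = (3/4)·(-9, 11) + (1/4)·(-1, 2) = (-7, 35/4).

(-7, 35/4)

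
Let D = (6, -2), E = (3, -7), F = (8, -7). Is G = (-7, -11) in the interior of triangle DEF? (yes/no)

Barycentric coordinates of G: (-4/5, 83/25, -38/25).
The three coordinates are negative, positive, negative; a point is interior exactly when all three are positive.

no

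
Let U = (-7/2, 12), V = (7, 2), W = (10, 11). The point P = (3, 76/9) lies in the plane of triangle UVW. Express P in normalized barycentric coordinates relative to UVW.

(4/9, 1/3, 2/9)

Signed area of the reference triangle: [UVW] = ½·((-7/2)·(2−11) + 7·(11−12) + 10·(12−2)) = ½·(63/2 − 7 + 100) = 249/4.
[PVW] = ½·(3·(2−11) + 7·(11−(76/9)) + 10·(76/9−2)) = ½·(-27 + 161/9 + 580/9) = 83/3, so the U-coordinate is (83/3)/(249/4) = 4/9.
[UPW] = ½·((-7/2)·(76/9−11) + 3·(11−12) + 10·(12−(76/9))) = ½·(161/18 − 3 + 320/9) = 83/4, so the V-coordinate is 1/3.
[UVP] = ½·((-7/2)·(2−(76/9)) + 7·(76/9−12) + 3·(12−2)) = ½·(203/9 − 224/9 + 30) = 83/6, so the W-coordinate is 2/9.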